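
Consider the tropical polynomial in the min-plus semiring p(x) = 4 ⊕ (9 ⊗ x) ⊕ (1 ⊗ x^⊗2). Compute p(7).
p(7) = 4

A tropical monomial a ⊗ x^⊗i evaluates to a + i · x. Evaluating each term at x = 7:
  Term 0 contributes 4 + 0 · 7 = 4
  Term 1 contributes 9 + 1 · 7 = 16
  Term 2 contributes 1 + 2 · 7 = 15
p(7) = ⊕ of these = min[4, 16, 15] = 4.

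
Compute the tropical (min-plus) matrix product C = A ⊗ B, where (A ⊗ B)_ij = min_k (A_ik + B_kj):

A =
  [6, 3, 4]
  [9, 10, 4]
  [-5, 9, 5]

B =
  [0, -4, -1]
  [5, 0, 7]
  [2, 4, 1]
A ⊗ B =
  [6, 2, 5]
  [6, 5, 5]
  [-5, -9, -6]

Apply the min-plus product entry-by-entry:
  C[0][0] = min over k of (A[0][0] + B[0][0] = 6 + 0 = 6, A[0][1] + B[1][0] = 3 + 5 = 8, A[0][2] + B[2][0] = 4 + 2 = 6) = 6 (attained at k = 0)
  C[0][1] = min over k of (A[0][0] + B[0][1] = 6 + -4 = 2, A[0][1] + B[1][1] = 3 + 0 = 3, A[0][2] + B[2][1] = 4 + 4 = 8) = 2 (attained at k = 0)
  C[0][2] = min over k of (A[0][0] + B[0][2] = 6 + -1 = 5, A[0][1] + B[1][2] = 3 + 7 = 10, A[0][2] + B[2][2] = 4 + 1 = 5) = 5 (attained at k = 0)
  C[1][0] = min over k of (A[1][0] + B[0][0] = 9 + 0 = 9, A[1][1] + B[1][0] = 10 + 5 = 15, A[1][2] + B[2][0] = 4 + 2 = 6) = 6 (attained at k = 2)
  C[1][1] = min over k of (A[1][0] + B[0][1] = 9 + -4 = 5, A[1][1] + B[1][1] = 10 + 0 = 10, A[1][2] + B[2][1] = 4 + 4 = 8) = 5 (attained at k = 0)
  C[1][2] = min over k of (A[1][0] + B[0][2] = 9 + -1 = 8, A[1][1] + B[1][2] = 10 + 7 = 17, A[1][2] + B[2][2] = 4 + 1 = 5) = 5 (attained at k = 2)
  C[2][0] = min over k of (A[2][0] + B[0][0] = -5 + 0 = -5, A[2][1] + B[1][0] = 9 + 5 = 14, A[2][2] + B[2][0] = 5 + 2 = 7) = -5 (attained at k = 0)
  C[2][1] = min over k of (A[2][0] + B[0][1] = -5 + -4 = -9, A[2][1] + B[1][1] = 9 + 0 = 9, A[2][2] + B[2][1] = 5 + 4 = 9) = -9 (attained at k = 0)
  C[2][2] = min over k of (A[2][0] + B[0][2] = -5 + -1 = -6, A[2][1] + B[1][2] = 9 + 7 = 16, A[2][2] + B[2][2] = 5 + 1 = 6) = -6 (attained at k = 0)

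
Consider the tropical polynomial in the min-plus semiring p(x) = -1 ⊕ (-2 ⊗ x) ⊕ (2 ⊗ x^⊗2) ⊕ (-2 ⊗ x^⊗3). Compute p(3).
p(3) = -1

A tropical monomial a ⊗ x^⊗i evaluates to a + i · x. Evaluating each term at x = 3:
  Term 0 contributes -1 + 0 · 3 = -1
  Term 1 contributes -2 + 1 · 3 = 1
  Term 2 contributes 2 + 2 · 3 = 8
  Term 3 contributes -2 + 3 · 3 = 7
p(3) = ⊕ of these = min[-1, 1, 8, 7] = -1.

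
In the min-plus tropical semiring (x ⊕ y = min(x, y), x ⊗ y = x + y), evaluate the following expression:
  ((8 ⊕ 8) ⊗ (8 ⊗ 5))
((8 ⊕ 8) ⊗ (8 ⊗ 5)) = 21

Expand innermost to outermost. Recall ⊕ takes the minimum of its arguments and ⊗ takes their sum. Working out the expression ((8 ⊕ 8) ⊗ (8 ⊗ 5)) gives 21.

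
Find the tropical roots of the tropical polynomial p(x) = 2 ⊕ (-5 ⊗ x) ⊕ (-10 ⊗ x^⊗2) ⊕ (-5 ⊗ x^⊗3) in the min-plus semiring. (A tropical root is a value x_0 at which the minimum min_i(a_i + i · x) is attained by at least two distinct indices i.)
Roots: {-5, 5, 7}

Each tropical root is a break point of the lower envelope of the lines y = a_i + i · x (there are 4 lines, with slopes 0, 1, ..., 3). Only the lines that attain the minimum somewhere contribute to roots; other lines are dominated. Here the surviving (envelope) indices are i = 3, i = 2, i = 1, i = 0.
Intersections between consecutive envelope lines give the roots: for adjacent envelope indices i < j the intersection is x = (a_i − a_j) / (j − i). Reading off the sorted break points: {-5, 5, 7}.
Verification: at each break x_0, at least two indices attain the minimum of min_i(a_i + i · x_0).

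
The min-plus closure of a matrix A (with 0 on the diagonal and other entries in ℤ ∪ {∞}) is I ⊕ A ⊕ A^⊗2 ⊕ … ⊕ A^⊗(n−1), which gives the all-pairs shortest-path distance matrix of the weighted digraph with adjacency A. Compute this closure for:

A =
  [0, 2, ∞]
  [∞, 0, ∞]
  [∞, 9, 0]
Closure =
  [0, 2, ∞]
  [∞, 0, ∞]
  [∞, 9, 0]

This is the Floyd-Warshall all-pairs shortest-path computation. For each intermediate vertex k = 0, 1, …, 2, update dist[i][j] ← min(dist[i][j], dist[i][k] + dist[k][j]). The final matrix gives, for each (i, j), the minimum total weight of any directed path from i to j (possibly empty when i = j).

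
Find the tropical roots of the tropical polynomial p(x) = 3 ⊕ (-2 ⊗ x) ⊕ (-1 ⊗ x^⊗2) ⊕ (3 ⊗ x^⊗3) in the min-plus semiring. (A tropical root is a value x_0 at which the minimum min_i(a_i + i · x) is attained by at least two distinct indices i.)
Roots: {-4, -1, 5}

Each tropical root is a break point of the lower envelope of the lines y = a_i + i · x (there are 4 lines, with slopes 0, 1, ..., 3). Only the lines that attain the minimum somewhere contribute to roots; other lines are dominated. Here the surviving (envelope) indices are i = 3, i = 2, i = 1, i = 0.
Intersections between consecutive envelope lines give the roots: for adjacent envelope indices i < j the intersection is x = (a_i − a_j) / (j − i). Reading off the sorted break points: {-4, -1, 5}.
Verification: at each break x_0, at least two indices attain the minimum of min_i(a_i + i · x_0).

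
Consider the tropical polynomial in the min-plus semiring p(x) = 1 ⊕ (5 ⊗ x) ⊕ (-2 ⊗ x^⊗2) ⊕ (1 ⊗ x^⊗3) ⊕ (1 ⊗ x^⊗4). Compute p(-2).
p(-2) = -7

A tropical monomial a ⊗ x^⊗i evaluates to a + i · x. Evaluating each term at x = -2:
  Term 0 contributes 1 + 0 · -2 = 1
  Term 1 contributes 5 + 1 · -2 = 3
  Term 2 contributes -2 + 2 · -2 = -6
  Term 3 contributes 1 + 3 · -2 = -5
  Term 4 contributes 1 + 4 · -2 = -7
p(-2) = ⊕ of these = min[1, 3, -6, -5, -7] = -7.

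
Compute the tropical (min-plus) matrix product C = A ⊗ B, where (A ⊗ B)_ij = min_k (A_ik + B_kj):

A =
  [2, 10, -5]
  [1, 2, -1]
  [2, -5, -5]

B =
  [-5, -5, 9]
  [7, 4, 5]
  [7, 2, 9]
A ⊗ B =
  [-3, -3, 4]
  [-4, -4, 7]
  [-3, -3, 0]

Apply the min-plus product entry-by-entry:
  C[0][0] = min over k of (A[0][0] + B[0][0] = 2 + -5 = -3, A[0][1] + B[1][0] = 10 + 7 = 17, A[0][2] + B[2][0] = -5 + 7 = 2) = -3 (attained at k = 0)
  C[0][1] = min over k of (A[0][0] + B[0][1] = 2 + -5 = -3, A[0][1] + B[1][1] = 10 + 4 = 14, A[0][2] + B[2][1] = -5 + 2 = -3) = -3 (attained at k = 0)
  C[0][2] = min over k of (A[0][0] + B[0][2] = 2 + 9 = 11, A[0][1] + B[1][2] = 10 + 5 = 15, A[0][2] + B[2][2] = -5 + 9 = 4) = 4 (attained at k = 2)
  C[1][0] = min over k of (A[1][0] + B[0][0] = 1 + -5 = -4, A[1][1] + B[1][0] = 2 + 7 = 9, A[1][2] + B[2][0] = -1 + 7 = 6) = -4 (attained at k = 0)
  C[1][1] = min over k of (A[1][0] + B[0][1] = 1 + -5 = -4, A[1][1] + B[1][1] = 2 + 4 = 6, A[1][2] + B[2][1] = -1 + 2 = 1) = -4 (attained at k = 0)
  C[1][2] = min over k of (A[1][0] + B[0][2] = 1 + 9 = 10, A[1][1] + B[1][2] = 2 + 5 = 7, A[1][2] + B[2][2] = -1 + 9 = 8) = 7 (attained at k = 1)
  C[2][0] = min over k of (A[2][0] + B[0][0] = 2 + -5 = -3, A[2][1] + B[1][0] = -5 + 7 = 2, A[2][2] + B[2][0] = -5 + 7 = 2) = -3 (attained at k = 0)
  C[2][1] = min over k of (A[2][0] + B[0][1] = 2 + -5 = -3, A[2][1] + B[1][1] = -5 + 4 = -1, A[2][2] + B[2][1] = -5 + 2 = -3) = -3 (attained at k = 0)
  C[2][2] = min over k of (A[2][0] + B[0][2] = 2 + 9 = 11, A[2][1] + B[1][2] = -5 + 5 = 0, A[2][2] + B[2][2] = -5 + 9 = 4) = 0 (attained at k = 1)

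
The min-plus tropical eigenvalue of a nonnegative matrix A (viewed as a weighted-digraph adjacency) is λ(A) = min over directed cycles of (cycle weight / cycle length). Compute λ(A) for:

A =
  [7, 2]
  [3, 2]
λ(A) = 2

Enumerate directed cycles and compute their means (weight / length). Sample:
  cycle 0 → 0: weight = 7, length = 1, mean = 7/1 ≈ 7.000
  cycle 1 → 1: weight = 2, length = 1, mean = 2/1 ≈ 2.000
  cycle 0 → 1 → 0: weight = 5, length = 2, mean = 5/2 ≈ 2.500
  cycle 1 → 0 → 1: weight = 5, length = 2, mean = 5/2 ≈ 2.500
Minimum mean = 2.000, attained e.g. along the cycle 1 → 1 with weight 2 and length 1. So λ(A) = 2/1 = 2.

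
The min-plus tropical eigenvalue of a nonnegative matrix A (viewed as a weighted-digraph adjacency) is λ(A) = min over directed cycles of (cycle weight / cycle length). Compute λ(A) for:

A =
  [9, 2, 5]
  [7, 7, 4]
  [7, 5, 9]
λ(A) = 13/3

Enumerate directed cycles and compute their means (weight / length). Sample:
  cycle 0 → 0: weight = 9, length = 1, mean = 9/1 ≈ 9.000
  cycle 1 → 1: weight = 7, length = 1, mean = 7/1 ≈ 7.000
  cycle 2 → 2: weight = 9, length = 1, mean = 9/1 ≈ 9.000
  cycle 0 → 1 → 0: weight = 9, length = 2, mean = 9/2 ≈ 4.500
  cycle 0 → 2 → 0: weight = 12, length = 2, mean = 12/2 ≈ 6.000
  cycle 1 → 0 → 1: weight = 9, length = 2, mean = 9/2 ≈ 4.500
Minimum mean = 4.333, attained e.g. along the cycle 0 → 1 → 2 → 0 with weight 13 and length 3. So λ(A) = 13/3 = 13/3.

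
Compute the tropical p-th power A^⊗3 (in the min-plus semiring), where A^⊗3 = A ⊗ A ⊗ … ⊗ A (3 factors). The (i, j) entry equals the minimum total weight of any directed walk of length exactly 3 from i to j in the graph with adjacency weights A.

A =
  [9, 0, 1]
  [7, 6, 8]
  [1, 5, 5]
A^⊗3 =
  [7, 2, 3]
  [9, 9, 10]
  [3, 6, 7]

Each entry (A^⊗3)_ij equals the minimum over all length-3 walks i = v_0 → v_1 → … → v_3 = j of Σ_t A[v_t][v_{t+1}]. For example, for (i, j) = (0, 2) we minimise over 9 possible intermediate vertex sequences; the minimum is 3, attained along the walk 0 → 2 → 0 → 2.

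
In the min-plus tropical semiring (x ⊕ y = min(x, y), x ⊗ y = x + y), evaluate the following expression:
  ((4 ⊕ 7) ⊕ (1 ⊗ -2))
((4 ⊕ 7) ⊕ (1 ⊗ -2)) = -1

Expand innermost to outermost. Recall ⊕ takes the minimum of its arguments and ⊗ takes their sum. Working out the expression ((4 ⊕ 7) ⊕ (1 ⊗ -2)) gives -1.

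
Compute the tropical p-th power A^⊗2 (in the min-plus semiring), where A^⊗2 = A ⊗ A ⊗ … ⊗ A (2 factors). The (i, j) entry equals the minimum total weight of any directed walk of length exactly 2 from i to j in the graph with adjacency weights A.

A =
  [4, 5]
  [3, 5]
A^⊗2 =
  [8, 9]
  [7, 8]

Each entry (A^⊗2)_ij equals the minimum over all length-2 walks i = v_0 → v_1 → … → v_2 = j of Σ_t A[v_t][v_{t+1}]. For example, for (i, j) = (0, 1) we minimise over 2 possible intermediate vertex sequences; the minimum is 9, attained along the walk 0 → 0 → 1.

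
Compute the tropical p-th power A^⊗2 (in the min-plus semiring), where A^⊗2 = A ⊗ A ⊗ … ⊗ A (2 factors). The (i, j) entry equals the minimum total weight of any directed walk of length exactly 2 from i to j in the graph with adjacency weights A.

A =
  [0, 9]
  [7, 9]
A^⊗2 =
  [0, 9]
  [7, 16]

Each entry (A^⊗2)_ij equals the minimum over all length-2 walks i = v_0 → v_1 → … → v_2 = j of Σ_t A[v_t][v_{t+1}]. For example, for (i, j) = (0, 1) we minimise over 2 possible intermediate vertex sequences; the minimum is 9, attained along the walk 0 → 0 → 1.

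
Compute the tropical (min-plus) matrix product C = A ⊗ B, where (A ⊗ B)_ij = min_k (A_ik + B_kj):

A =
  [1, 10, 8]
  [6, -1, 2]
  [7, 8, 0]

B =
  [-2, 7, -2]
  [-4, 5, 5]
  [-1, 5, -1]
A ⊗ B =
  [-1, 8, -1]
  [-5, 4, 1]
  [-1, 5, -1]

Apply the min-plus product entry-by-entry:
  C[0][0] = min over k of (A[0][0] + B[0][0] = 1 + -2 = -1, A[0][1] + B[1][0] = 10 + -4 = 6, A[0][2] + B[2][0] = 8 + -1 = 7) = -1 (attained at k = 0)
  C[0][1] = min over k of (A[0][0] + B[0][1] = 1 + 7 = 8, A[0][1] + B[1][1] = 10 + 5 = 15, A[0][2] + B[2][1] = 8 + 5 = 13) = 8 (attained at k = 0)
  C[0][2] = min over k of (A[0][0] + B[0][2] = 1 + -2 = -1, A[0][1] + B[1][2] = 10 + 5 = 15, A[0][2] + B[2][2] = 8 + -1 = 7) = -1 (attained at k = 0)
  C[1][0] = min over k of (A[1][0] + B[0][0] = 6 + -2 = 4, A[1][1] + B[1][0] = -1 + -4 = -5, A[1][2] + B[2][0] = 2 + -1 = 1) = -5 (attained at k = 1)
  C[1][1] = min over k of (A[1][0] + B[0][1] = 6 + 7 = 13, A[1][1] + B[1][1] = -1 + 5 = 4, A[1][2] + B[2][1] = 2 + 5 = 7) = 4 (attained at k = 1)
  C[1][2] = min over k of (A[1][0] + B[0][2] = 6 + -2 = 4, A[1][1] + B[1][2] = -1 + 5 = 4, A[1][2] + B[2][2] = 2 + -1 = 1) = 1 (attained at k = 2)
  C[2][0] = min over k of (A[2][0] + B[0][0] = 7 + -2 = 5, A[2][1] + B[1][0] = 8 + -4 = 4, A[2][2] + B[2][0] = 0 + -1 = -1) = -1 (attained at k = 2)
  C[2][1] = min over k of (A[2][0] + B[0][1] = 7 + 7 = 14, A[2][1] + B[1][1] = 8 + 5 = 13, A[2][2] + B[2][1] = 0 + 5 = 5) = 5 (attained at k = 2)
  C[2][2] = min over k of (A[2][0] + B[0][2] = 7 + -2 = 5, A[2][1] + B[1][2] = 8 + 5 = 13, A[2][2] + B[2][2] = 0 + -1 = -1) = -1 (attained at k = 2)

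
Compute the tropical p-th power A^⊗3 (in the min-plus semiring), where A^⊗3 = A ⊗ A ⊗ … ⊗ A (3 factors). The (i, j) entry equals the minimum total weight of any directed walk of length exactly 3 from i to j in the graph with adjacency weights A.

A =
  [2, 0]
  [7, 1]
A^⊗3 =
  [6, 2]
  [9, 3]

Each entry (A^⊗3)_ij equals the minimum over all length-3 walks i = v_0 → v_1 → … → v_3 = j of Σ_t A[v_t][v_{t+1}]. For example, for (i, j) = (0, 1) we minimise over 4 possible intermediate vertex sequences; the minimum is 2, attained along the walk 0 → 1 → 1 → 1.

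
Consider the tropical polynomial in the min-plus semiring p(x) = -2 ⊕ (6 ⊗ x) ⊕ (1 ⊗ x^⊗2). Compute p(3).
p(3) = -2

A tropical monomial a ⊗ x^⊗i evaluates to a + i · x. Evaluating each term at x = 3:
  Term 0 contributes -2 + 0 · 3 = -2
  Term 1 contributes 6 + 1 · 3 = 9
  Term 2 contributes 1 + 2 · 3 = 7
p(3) = ⊕ of these = min[-2, 9, 7] = -2.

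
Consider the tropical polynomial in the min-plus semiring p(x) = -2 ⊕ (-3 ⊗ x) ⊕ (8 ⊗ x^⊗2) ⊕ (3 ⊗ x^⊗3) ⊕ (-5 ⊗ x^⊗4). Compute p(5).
p(5) = -2

A tropical monomial a ⊗ x^⊗i evaluates to a + i · x. Evaluating each term at x = 5:
  Term 0 contributes -2 + 0 · 5 = -2
  Term 1 contributes -3 + 1 · 5 = 2
  Term 2 contributes 8 + 2 · 5 = 18
  Term 3 contributes 3 + 3 · 5 = 18
  Term 4 contributes -5 + 4 · 5 = 15
p(5) = ⊕ of these = min[-2, 2, 18, 18, 15] = -2.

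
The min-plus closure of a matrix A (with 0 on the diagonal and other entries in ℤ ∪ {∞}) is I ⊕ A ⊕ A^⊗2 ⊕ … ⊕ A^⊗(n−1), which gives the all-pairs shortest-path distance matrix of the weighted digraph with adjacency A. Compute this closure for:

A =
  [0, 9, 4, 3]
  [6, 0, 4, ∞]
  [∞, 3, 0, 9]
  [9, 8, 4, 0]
Closure =
  [0, 7, 4, 3]
  [6, 0, 4, 9]
  [9, 3, 0, 9]
  [9, 7, 4, 0]

This is the Floyd-Warshall all-pairs shortest-path computation. For each intermediate vertex k = 0, 1, …, 3, update dist[i][j] ← min(dist[i][j], dist[i][k] + dist[k][j]). The final matrix gives, for each (i, j), the minimum total weight of any directed path from i to j (possibly empty when i = j).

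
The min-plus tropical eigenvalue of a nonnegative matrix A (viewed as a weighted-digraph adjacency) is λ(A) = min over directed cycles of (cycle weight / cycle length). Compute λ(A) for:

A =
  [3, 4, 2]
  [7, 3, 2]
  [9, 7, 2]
λ(A) = 2

Enumerate directed cycles and compute their means (weight / length). Sample:
  cycle 0 → 0: weight = 3, length = 1, mean = 3/1 ≈ 3.000
  cycle 1 → 1: weight = 3, length = 1, mean = 3/1 ≈ 3.000
  cycle 2 → 2: weight = 2, length = 1, mean = 2/1 ≈ 2.000
  cycle 0 → 1 → 0: weight = 11, length = 2, mean = 11/2 ≈ 5.500
  cycle 0 → 2 → 0: weight = 11, length = 2, mean = 11/2 ≈ 5.500
  cycle 1 → 0 → 1: weight = 11, length = 2, mean = 11/2 ≈ 5.500
Minimum mean = 2.000, attained e.g. along the cycle 2 → 2 with weight 2 and length 1. So λ(A) = 2/1 = 2.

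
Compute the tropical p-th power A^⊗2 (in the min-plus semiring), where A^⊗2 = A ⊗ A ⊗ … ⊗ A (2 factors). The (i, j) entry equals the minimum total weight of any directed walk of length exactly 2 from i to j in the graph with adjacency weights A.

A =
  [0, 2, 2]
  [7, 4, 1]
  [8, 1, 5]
A^⊗2 =
  [0, 2, 2]
  [7, 2, 5]
  [8, 5, 2]

Each entry (A^⊗2)_ij equals the minimum over all length-2 walks i = v_0 → v_1 → … → v_2 = j of Σ_t A[v_t][v_{t+1}]. For example, for (i, j) = (0, 2) we minimise over 3 possible intermediate vertex sequences; the minimum is 2, attained along the walk 0 → 0 → 2.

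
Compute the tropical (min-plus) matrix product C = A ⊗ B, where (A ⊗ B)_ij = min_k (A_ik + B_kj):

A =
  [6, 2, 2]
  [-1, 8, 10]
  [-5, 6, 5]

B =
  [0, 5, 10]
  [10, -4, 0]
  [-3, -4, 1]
A ⊗ B =
  [-1, -2, 2]
  [-1, 4, 8]
  [-5, 0, 5]

Apply the min-plus product entry-by-entry:
  C[0][0] = min over k of (A[0][0] + B[0][0] = 6 + 0 = 6, A[0][1] + B[1][0] = 2 + 10 = 12, A[0][2] + B[2][0] = 2 + -3 = -1) = -1 (attained at k = 2)
  C[0][1] = min over k of (A[0][0] + B[0][1] = 6 + 5 = 11, A[0][1] + B[1][1] = 2 + -4 = -2, A[0][2] + B[2][1] = 2 + -4 = -2) = -2 (attained at k = 1)
  C[0][2] = min over k of (A[0][0] + B[0][2] = 6 + 10 = 16, A[0][1] + B[1][2] = 2 + 0 = 2, A[0][2] + B[2][2] = 2 + 1 = 3) = 2 (attained at k = 1)
  C[1][0] = min over k of (A[1][0] + B[0][0] = -1 + 0 = -1, A[1][1] + B[1][0] = 8 + 10 = 18, A[1][2] + B[2][0] = 10 + -3 = 7) = -1 (attained at k = 0)
  C[1][1] = min over k of (A[1][0] + B[0][1] = -1 + 5 = 4, A[1][1] + B[1][1] = 8 + -4 = 4, A[1][2] + B[2][1] = 10 + -4 = 6) = 4 (attained at k = 0)
  C[1][2] = min over k of (A[1][0] + B[0][2] = -1 + 10 = 9, A[1][1] + B[1][2] = 8 + 0 = 8, A[1][2] + B[2][2] = 10 + 1 = 11) = 8 (attained at k = 1)
  C[2][0] = min over k of (A[2][0] + B[0][0] = -5 + 0 = -5, A[2][1] + B[1][0] = 6 + 10 = 16, A[2][2] + B[2][0] = 5 + -3 = 2) = -5 (attained at k = 0)
  C[2][1] = min over k of (A[2][0] + B[0][1] = -5 + 5 = 0, A[2][1] + B[1][1] = 6 + -4 = 2, A[2][2] + B[2][1] = 5 + -4 = 1) = 0 (attained at k = 0)
  C[2][2] = min over k of (A[2][0] + B[0][2] = -5 + 10 = 5, A[2][1] + B[1][2] = 6 + 0 = 6, A[2][2] + B[2][2] = 5 + 1 = 6) = 5 (attained at k = 0)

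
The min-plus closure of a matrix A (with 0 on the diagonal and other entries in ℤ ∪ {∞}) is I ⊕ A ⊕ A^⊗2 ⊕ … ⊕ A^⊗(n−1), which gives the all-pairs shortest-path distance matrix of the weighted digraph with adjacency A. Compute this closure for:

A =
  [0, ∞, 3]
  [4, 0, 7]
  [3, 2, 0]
Closure =
  [0, 5, 3]
  [4, 0, 7]
  [3, 2, 0]

This is the Floyd-Warshall all-pairs shortest-path computation. For each intermediate vertex k = 0, 1, …, 2, update dist[i][j] ← min(dist[i][j], dist[i][k] + dist[k][j]). The final matrix gives, for each (i, j), the minimum total weight of any directed path from i to j (possibly empty when i = j).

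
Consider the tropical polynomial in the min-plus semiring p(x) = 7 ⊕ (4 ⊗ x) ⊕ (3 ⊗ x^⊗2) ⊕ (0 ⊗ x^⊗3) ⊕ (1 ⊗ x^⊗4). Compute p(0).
p(0) = 0

A tropical monomial a ⊗ x^⊗i evaluates to a + i · x. Evaluating each term at x = 0:
  Term 0 contributes 7 + 0 · 0 = 7
  Term 1 contributes 4 + 1 · 0 = 4
  Term 2 contributes 3 + 2 · 0 = 3
  Term 3 contributes 0 + 3 · 0 = 0
  Term 4 contributes 1 + 4 · 0 = 1
p(0) = ⊕ of these = min[7, 4, 3, 0, 1] = 0.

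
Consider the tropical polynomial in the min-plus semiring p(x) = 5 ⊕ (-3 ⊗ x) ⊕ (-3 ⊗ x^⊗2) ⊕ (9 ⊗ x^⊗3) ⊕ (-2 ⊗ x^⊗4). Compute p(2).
p(2) = -1

A tropical monomial a ⊗ x^⊗i evaluates to a + i · x. Evaluating each term at x = 2:
  Term 0 contributes 5 + 0 · 2 = 5
  Term 1 contributes -3 + 1 · 2 = -1
  Term 2 contributes -3 + 2 · 2 = 1
  Term 3 contributes 9 + 3 · 2 = 15
  Term 4 contributes -2 + 4 · 2 = 6
p(2) = ⊕ of these = min[5, -1, 1, 15, 6] = -1.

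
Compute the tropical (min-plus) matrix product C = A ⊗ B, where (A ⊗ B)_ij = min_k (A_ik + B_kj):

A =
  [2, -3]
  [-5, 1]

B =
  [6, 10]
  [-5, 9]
A ⊗ B =
  [-8, 6]
  [-4, 5]

Apply the min-plus product entry-by-entry:
  C[0][0] = min over k of (A[0][0] + B[0][0] = 2 + 6 = 8, A[0][1] + B[1][0] = -3 + -5 = -8) = -8 (attained at k = 1)
  C[0][1] = min over k of (A[0][0] + B[0][1] = 2 + 10 = 12, A[0][1] + B[1][1] = -3 + 9 = 6) = 6 (attained at k = 1)
  C[1][0] = min over k of (A[1][0] + B[0][0] = -5 + 6 = 1, A[1][1] + B[1][0] = 1 + -5 = -4) = -4 (attained at k = 1)
  C[1][1] = min over k of (A[1][0] + B[0][1] = -5 + 10 = 5, A[1][1] + B[1][1] = 1 + 9 = 10) = 5 (attained at k = 0)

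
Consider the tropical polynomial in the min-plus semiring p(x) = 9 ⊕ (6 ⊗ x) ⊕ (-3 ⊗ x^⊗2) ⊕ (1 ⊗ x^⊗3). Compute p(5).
p(5) = 7

A tropical monomial a ⊗ x^⊗i evaluates to a + i · x. Evaluating each term at x = 5:
  Term 0 contributes 9 + 0 · 5 = 9
  Term 1 contributes 6 + 1 · 5 = 11
  Term 2 contributes -3 + 2 · 5 = 7
  Term 3 contributes 1 + 3 · 5 = 16
p(5) = ⊕ of these = min[9, 11, 7, 16] = 7.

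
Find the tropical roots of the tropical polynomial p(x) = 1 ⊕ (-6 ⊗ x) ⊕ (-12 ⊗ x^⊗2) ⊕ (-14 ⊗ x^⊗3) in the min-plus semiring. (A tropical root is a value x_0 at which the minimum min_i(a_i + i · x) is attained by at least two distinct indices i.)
Roots: {2, 6, 7}

Each tropical root is a break point of the lower envelope of the lines y = a_i + i · x (there are 4 lines, with slopes 0, 1, ..., 3). Only the lines that attain the minimum somewhere contribute to roots; other lines are dominated. Here the surviving (envelope) indices are i = 3, i = 2, i = 1, i = 0.
Intersections between consecutive envelope lines give the roots: for adjacent envelope indices i < j the intersection is x = (a_i − a_j) / (j − i). Reading off the sorted break points: {2, 6, 7}.
Verification: at each break x_0, at least two indices attain the minimum of min_i(a_i + i · x_0).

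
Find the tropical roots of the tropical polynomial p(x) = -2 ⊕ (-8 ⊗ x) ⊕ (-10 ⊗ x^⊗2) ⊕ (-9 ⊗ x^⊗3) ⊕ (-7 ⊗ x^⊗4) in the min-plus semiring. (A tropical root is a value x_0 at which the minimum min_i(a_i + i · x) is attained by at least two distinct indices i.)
Roots: {-2, -1, 2, 6}

Each tropical root is a break point of the lower envelope of the lines y = a_i + i · x (there are 5 lines, with slopes 0, 1, ..., 4). Only the lines that attain the minimum somewhere contribute to roots; other lines are dominated. Here the surviving (envelope) indices are i = 4, i = 3, i = 2, i = 1, i = 0.
Intersections between consecutive envelope lines give the roots: for adjacent envelope indices i < j the intersection is x = (a_i − a_j) / (j − i). Reading off the sorted break points: {-2, -1, 2, 6}.
Verification: at each break x_0, at least two indices attain the minimum of min_i(a_i + i · x_0).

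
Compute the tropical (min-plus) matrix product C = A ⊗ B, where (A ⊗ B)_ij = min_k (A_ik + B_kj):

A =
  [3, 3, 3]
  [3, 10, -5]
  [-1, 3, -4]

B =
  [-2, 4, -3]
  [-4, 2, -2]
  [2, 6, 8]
A ⊗ B =
  [-1, 5, 0]
  [-3, 1, 0]
  [-3, 2, -4]

Apply the min-plus product entry-by-entry:
  C[0][0] = min over k of (A[0][0] + B[0][0] = 3 + -2 = 1, A[0][1] + B[1][0] = 3 + -4 = -1, A[0][2] + B[2][0] = 3 + 2 = 5) = -1 (attained at k = 1)
  C[0][1] = min over k of (A[0][0] + B[0][1] = 3 + 4 = 7, A[0][1] + B[1][1] = 3 + 2 = 5, A[0][2] + B[2][1] = 3 + 6 = 9) = 5 (attained at k = 1)
  C[0][2] = min over k of (A[0][0] + B[0][2] = 3 + -3 = 0, A[0][1] + B[1][2] = 3 + -2 = 1, A[0][2] + B[2][2] = 3 + 8 = 11) = 0 (attained at k = 0)
  C[1][0] = min over k of (A[1][0] + B[0][0] = 3 + -2 = 1, A[1][1] + B[1][0] = 10 + -4 = 6, A[1][2] + B[2][0] = -5 + 2 = -3) = -3 (attained at k = 2)
  C[1][1] = min over k of (A[1][0] + B[0][1] = 3 + 4 = 7, A[1][1] + B[1][1] = 10 + 2 = 12, A[1][2] + B[2][1] = -5 + 6 = 1) = 1 (attained at k = 2)
  C[1][2] = min over k of (A[1][0] + B[0][2] = 3 + -3 = 0, A[1][1] + B[1][2] = 10 + -2 = 8, A[1][2] + B[2][2] = -5 + 8 = 3) = 0 (attained at k = 0)
  C[2][0] = min over k of (A[2][0] + B[0][0] = -1 + -2 = -3, A[2][1] + B[1][0] = 3 + -4 = -1, A[2][2] + B[2][0] = -4 + 2 = -2) = -3 (attained at k = 0)
  C[2][1] = min over k of (A[2][0] + B[0][1] = -1 + 4 = 3, A[2][1] + B[1][1] = 3 + 2 = 5, A[2][2] + B[2][1] = -4 + 6 = 2) = 2 (attained at k = 2)
  C[2][2] = min over k of (A[2][0] + B[0][2] = -1 + -3 = -4, A[2][1] + B[1][2] = 3 + -2 = 1, A[2][2] + B[2][2] = -4 + 8 = 4) = -4 (attained at k = 0)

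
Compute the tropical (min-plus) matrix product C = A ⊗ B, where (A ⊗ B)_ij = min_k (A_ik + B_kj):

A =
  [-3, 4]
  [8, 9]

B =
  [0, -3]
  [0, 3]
A ⊗ B =
  [-3, -6]
  [8, 5]

Apply the min-plus product entry-by-entry:
  C[0][0] = min over k of (A[0][0] + B[0][0] = -3 + 0 = -3, A[0][1] + B[1][0] = 4 + 0 = 4) = -3 (attained at k = 0)
  C[0][1] = min over k of (A[0][0] + B[0][1] = -3 + -3 = -6, A[0][1] + B[1][1] = 4 + 3 = 7) = -6 (attained at k = 0)
  C[1][0] = min over k of (A[1][0] + B[0][0] = 8 + 0 = 8, A[1][1] + B[1][0] = 9 + 0 = 9) = 8 (attained at k = 0)
  C[1][1] = min over k of (A[1][0] + B[0][1] = 8 + -3 = 5, A[1][1] + B[1][1] = 9 + 3 = 12) = 5 (attained at k = 0)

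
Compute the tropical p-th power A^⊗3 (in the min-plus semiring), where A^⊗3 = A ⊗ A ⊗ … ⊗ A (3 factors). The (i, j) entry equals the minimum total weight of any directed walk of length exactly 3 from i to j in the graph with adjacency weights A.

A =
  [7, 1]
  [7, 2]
A^⊗3 =
  [10, 5]
  [11, 6]

Each entry (A^⊗3)_ij equals the minimum over all length-3 walks i = v_0 → v_1 → … → v_3 = j of Σ_t A[v_t][v_{t+1}]. For example, for (i, j) = (0, 1) we minimise over 4 possible intermediate vertex sequences; the minimum is 5, attained along the walk 0 → 1 → 1 → 1.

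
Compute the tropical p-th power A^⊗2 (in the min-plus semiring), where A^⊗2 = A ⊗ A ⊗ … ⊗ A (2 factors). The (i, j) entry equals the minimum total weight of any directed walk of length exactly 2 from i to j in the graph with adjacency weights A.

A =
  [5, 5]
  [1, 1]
A^⊗2 =
  [6, 6]
  [2, 2]

Each entry (A^⊗2)_ij equals the minimum over all length-2 walks i = v_0 → v_1 → … → v_2 = j of Σ_t A[v_t][v_{t+1}]. For example, for (i, j) = (0, 1) we minimise over 2 possible intermediate vertex sequences; the minimum is 6, attained along the walk 0 → 1 → 1.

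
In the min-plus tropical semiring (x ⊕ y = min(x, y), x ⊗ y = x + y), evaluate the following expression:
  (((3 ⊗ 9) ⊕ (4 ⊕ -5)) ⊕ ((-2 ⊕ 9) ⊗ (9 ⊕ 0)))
(((3 ⊗ 9) ⊕ (4 ⊕ -5)) ⊕ ((-2 ⊕ 9) ⊗ (9 ⊕ 0))) = -5

Expand innermost to outermost. Recall ⊕ takes the minimum of its arguments and ⊗ takes their sum. Working out the expression (((3 ⊗ 9) ⊕ (4 ⊕ -5)) ⊕ ((-2 ⊕ 9) ⊗ (9 ⊕ 0))) gives -5.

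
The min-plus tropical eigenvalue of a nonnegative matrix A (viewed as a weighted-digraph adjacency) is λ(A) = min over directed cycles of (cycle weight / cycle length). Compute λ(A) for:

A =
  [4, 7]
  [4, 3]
λ(A) = 3

Enumerate directed cycles and compute their means (weight / length). Sample:
  cycle 0 → 0: weight = 4, length = 1, mean = 4/1 ≈ 4.000
  cycle 1 → 1: weight = 3, length = 1, mean = 3/1 ≈ 3.000
  cycle 0 → 1 → 0: weight = 11, length = 2, mean = 11/2 ≈ 5.500
  cycle 1 → 0 → 1: weight = 11, length = 2, mean = 11/2 ≈ 5.500
Minimum mean = 3.000, attained e.g. along the cycle 1 → 1 with weight 3 and length 1. So λ(A) = 3/1 = 3.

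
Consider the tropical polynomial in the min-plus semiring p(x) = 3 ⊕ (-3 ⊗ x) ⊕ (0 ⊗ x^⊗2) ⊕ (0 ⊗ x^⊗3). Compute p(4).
p(4) = 1

A tropical monomial a ⊗ x^⊗i evaluates to a + i · x. Evaluating each term at x = 4:
  Term 0 contributes 3 + 0 · 4 = 3
  Term 1 contributes -3 + 1 · 4 = 1
  Term 2 contributes 0 + 2 · 4 = 8
  Term 3 contributes 0 + 3 · 4 = 12
p(4) = ⊕ of these = min[3, 1, 8, 12] = 1.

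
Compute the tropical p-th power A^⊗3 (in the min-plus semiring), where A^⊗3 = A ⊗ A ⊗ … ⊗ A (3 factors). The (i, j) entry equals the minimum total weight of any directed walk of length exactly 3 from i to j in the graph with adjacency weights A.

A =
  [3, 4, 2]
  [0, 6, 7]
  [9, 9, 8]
A^⊗3 =
  [7, 8, 6]
  [4, 7, 5]
  [12, 13, 11]

Each entry (A^⊗3)_ij equals the minimum over all length-3 walks i = v_0 → v_1 → … → v_3 = j of Σ_t A[v_t][v_{t+1}]. For example, for (i, j) = (0, 2) we minimise over 9 possible intermediate vertex sequences; the minimum is 6, attained along the walk 0 → 1 → 0 → 2.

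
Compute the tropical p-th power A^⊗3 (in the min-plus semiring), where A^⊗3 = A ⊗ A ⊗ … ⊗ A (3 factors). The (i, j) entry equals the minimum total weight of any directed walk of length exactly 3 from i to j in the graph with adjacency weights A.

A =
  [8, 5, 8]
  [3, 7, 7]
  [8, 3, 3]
A^⊗3 =
  [14, 13, 14]
  [11, 13, 13]
  [9, 9, 9]

Each entry (A^⊗3)_ij equals the minimum over all length-3 walks i = v_0 → v_1 → … → v_3 = j of Σ_t A[v_t][v_{t+1}]. For example, for (i, j) = (0, 2) we minimise over 9 possible intermediate vertex sequences; the minimum is 14, attained along the walk 0 → 2 → 2 → 2.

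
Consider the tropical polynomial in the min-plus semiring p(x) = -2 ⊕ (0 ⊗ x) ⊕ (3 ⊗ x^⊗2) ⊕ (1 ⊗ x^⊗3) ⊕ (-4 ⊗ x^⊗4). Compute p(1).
p(1) = -2

A tropical monomial a ⊗ x^⊗i evaluates to a + i · x. Evaluating each term at x = 1:
  Term 0 contributes -2 + 0 · 1 = -2
  Term 1 contributes 0 + 1 · 1 = 1
  Term 2 contributes 3 + 2 · 1 = 5
  Term 3 contributes 1 + 3 · 1 = 4
  Term 4 contributes -4 + 4 · 1 = 0
p(1) = ⊕ of these = min[-2, 1, 5, 4, 0] = -2.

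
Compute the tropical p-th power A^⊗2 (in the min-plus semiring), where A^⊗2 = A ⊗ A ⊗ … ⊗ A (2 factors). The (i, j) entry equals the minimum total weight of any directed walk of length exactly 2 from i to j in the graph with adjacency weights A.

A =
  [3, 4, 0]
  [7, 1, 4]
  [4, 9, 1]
A^⊗2 =
  [4, 5, 1]
  [8, 2, 5]
  [5, 8, 2]

Each entry (A^⊗2)_ij equals the minimum over all length-2 walks i = v_0 → v_1 → … → v_2 = j of Σ_t A[v_t][v_{t+1}]. For example, for (i, j) = (0, 2) we minimise over 3 possible intermediate vertex sequences; the minimum is 1, attained along the walk 0 → 2 → 2.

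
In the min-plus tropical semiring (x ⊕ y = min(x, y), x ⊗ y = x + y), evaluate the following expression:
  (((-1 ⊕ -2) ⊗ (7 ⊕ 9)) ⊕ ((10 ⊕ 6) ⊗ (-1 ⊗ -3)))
(((-1 ⊕ -2) ⊗ (7 ⊕ 9)) ⊕ ((10 ⊕ 6) ⊗ (-1 ⊗ -3))) = 2

Expand innermost to outermost. Recall ⊕ takes the minimum of its arguments and ⊗ takes their sum. Working out the expression (((-1 ⊕ -2) ⊗ (7 ⊕ 9)) ⊕ ((10 ⊕ 6) ⊗ (-1 ⊗ -3))) gives 2.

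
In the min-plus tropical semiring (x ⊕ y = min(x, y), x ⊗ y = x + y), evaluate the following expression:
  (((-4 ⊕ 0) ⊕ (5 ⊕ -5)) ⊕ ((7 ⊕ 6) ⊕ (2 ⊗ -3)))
(((-4 ⊕ 0) ⊕ (5 ⊕ -5)) ⊕ ((7 ⊕ 6) ⊕ (2 ⊗ -3))) = -5

Expand innermost to outermost. Recall ⊕ takes the minimum of its arguments and ⊗ takes their sum. Working out the expression (((-4 ⊕ 0) ⊕ (5 ⊕ -5)) ⊕ ((7 ⊕ 6) ⊕ (2 ⊗ -3))) gives -5.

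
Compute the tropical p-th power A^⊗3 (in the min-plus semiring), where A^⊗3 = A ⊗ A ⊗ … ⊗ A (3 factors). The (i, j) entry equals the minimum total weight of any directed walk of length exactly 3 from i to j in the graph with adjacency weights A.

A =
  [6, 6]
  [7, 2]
A^⊗3 =
  [15, 10]
  [11, 6]

Each entry (A^⊗3)_ij equals the minimum over all length-3 walks i = v_0 → v_1 → … → v_3 = j of Σ_t A[v_t][v_{t+1}]. For example, for (i, j) = (0, 1) we minimise over 4 possible intermediate vertex sequences; the minimum is 10, attained along the walk 0 → 1 → 1 → 1.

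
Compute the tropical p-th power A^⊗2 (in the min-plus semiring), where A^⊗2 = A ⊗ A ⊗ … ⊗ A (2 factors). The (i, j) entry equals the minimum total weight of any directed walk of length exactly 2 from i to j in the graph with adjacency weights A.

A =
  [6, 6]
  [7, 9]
A^⊗2 =
  [12, 12]
  [13, 13]

Each entry (A^⊗2)_ij equals the minimum over all length-2 walks i = v_0 → v_1 → … → v_2 = j of Σ_t A[v_t][v_{t+1}]. For example, for (i, j) = (0, 1) we minimise over 2 possible intermediate vertex sequences; the minimum is 12, attained along the walk 0 → 0 → 1.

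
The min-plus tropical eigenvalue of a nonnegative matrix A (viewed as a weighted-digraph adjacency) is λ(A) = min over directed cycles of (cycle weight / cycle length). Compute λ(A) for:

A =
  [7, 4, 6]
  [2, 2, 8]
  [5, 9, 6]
λ(A) = 2

Enumerate directed cycles and compute their means (weight / length). Sample:
  cycle 0 → 0: weight = 7, length = 1, mean = 7/1 ≈ 7.000
  cycle 1 → 1: weight = 2, length = 1, mean = 2/1 ≈ 2.000
  cycle 2 → 2: weight = 6, length = 1, mean = 6/1 ≈ 6.000
  cycle 0 → 1 → 0: weight = 6, length = 2, mean = 6/2 ≈ 3.000
  cycle 0 → 2 → 0: weight = 11, length = 2, mean = 11/2 ≈ 5.500
  cycle 1 → 0 → 1: weight = 6, length = 2, mean = 6/2 ≈ 3.000
Minimum mean = 2.000, attained e.g. along the cycle 1 → 1 with weight 2 and length 1. So λ(A) = 2/1 = 2.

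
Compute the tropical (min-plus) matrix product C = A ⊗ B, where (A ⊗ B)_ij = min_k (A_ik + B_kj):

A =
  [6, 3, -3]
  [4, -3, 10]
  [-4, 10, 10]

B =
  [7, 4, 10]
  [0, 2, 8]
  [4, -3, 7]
A ⊗ B =
  [1, -6, 4]
  [-3, -1, 5]
  [3, 0, 6]

Apply the min-plus product entry-by-entry:
  C[0][0] = min over k of (A[0][0] + B[0][0] = 6 + 7 = 13, A[0][1] + B[1][0] = 3 + 0 = 3, A[0][2] + B[2][0] = -3 + 4 = 1) = 1 (attained at k = 2)
  C[0][1] = min over k of (A[0][0] + B[0][1] = 6 + 4 = 10, A[0][1] + B[1][1] = 3 + 2 = 5, A[0][2] + B[2][1] = -3 + -3 = -6) = -6 (attained at k = 2)
  C[0][2] = min over k of (A[0][0] + B[0][2] = 6 + 10 = 16, A[0][1] + B[1][2] = 3 + 8 = 11, A[0][2] + B[2][2] = -3 + 7 = 4) = 4 (attained at k = 2)
  C[1][0] = min over k of (A[1][0] + B[0][0] = 4 + 7 = 11, A[1][1] + B[1][0] = -3 + 0 = -3, A[1][2] + B[2][0] = 10 + 4 = 14) = -3 (attained at k = 1)
  C[1][1] = min over k of (A[1][0] + B[0][1] = 4 + 4 = 8, A[1][1] + B[1][1] = -3 + 2 = -1, A[1][2] + B[2][1] = 10 + -3 = 7) = -1 (attained at k = 1)
  C[1][2] = min over k of (A[1][0] + B[0][2] = 4 + 10 = 14, A[1][1] + B[1][2] = -3 + 8 = 5, A[1][2] + B[2][2] = 10 + 7 = 17) = 5 (attained at k = 1)
  C[2][0] = min over k of (A[2][0] + B[0][0] = -4 + 7 = 3, A[2][1] + B[1][0] = 10 + 0 = 10, A[2][2] + B[2][0] = 10 + 4 = 14) = 3 (attained at k = 0)
  C[2][1] = min over k of (A[2][0] + B[0][1] = -4 + 4 = 0, A[2][1] + B[1][1] = 10 + 2 = 12, A[2][2] + B[2][1] = 10 + -3 = 7) = 0 (attained at k = 0)
  C[2][2] = min over k of (A[2][0] + B[0][2] = -4 + 10 = 6, A[2][1] + B[1][2] = 10 + 8 = 18, A[2][2] + B[2][2] = 10 + 7 = 17) = 6 (attained at k = 0)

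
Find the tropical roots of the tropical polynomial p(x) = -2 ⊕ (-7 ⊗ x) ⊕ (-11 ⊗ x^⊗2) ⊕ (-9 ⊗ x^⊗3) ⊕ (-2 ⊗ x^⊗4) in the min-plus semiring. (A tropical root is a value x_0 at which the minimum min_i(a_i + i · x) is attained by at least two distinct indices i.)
Roots: {-7, -2, 4, 5}

Each tropical root is a break point of the lower envelope of the lines y = a_i + i · x (there are 5 lines, with slopes 0, 1, ..., 4). Only the lines that attain the minimum somewhere contribute to roots; other lines are dominated. Here the surviving (envelope) indices are i = 4, i = 3, i = 2, i = 1, i = 0.
Intersections between consecutive envelope lines give the roots: for adjacent envelope indices i < j the intersection is x = (a_i − a_j) / (j − i). Reading off the sorted break points: {-7, -2, 4, 5}.
Verification: at each break x_0, at least two indices attain the minimum of min_i(a_i + i · x_0).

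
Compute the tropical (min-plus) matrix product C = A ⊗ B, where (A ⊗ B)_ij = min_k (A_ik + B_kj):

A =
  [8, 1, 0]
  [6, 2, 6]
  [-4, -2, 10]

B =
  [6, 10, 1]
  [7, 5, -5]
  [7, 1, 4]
A ⊗ B =
  [7, 1, -4]
  [9, 7, -3]
  [2, 3, -7]

Apply the min-plus product entry-by-entry:
  C[0][0] = min over k of (A[0][0] + B[0][0] = 8 + 6 = 14, A[0][1] + B[1][0] = 1 + 7 = 8, A[0][2] + B[2][0] = 0 + 7 = 7) = 7 (attained at k = 2)
  C[0][1] = min over k of (A[0][0] + B[0][1] = 8 + 10 = 18, A[0][1] + B[1][1] = 1 + 5 = 6, A[0][2] + B[2][1] = 0 + 1 = 1) = 1 (attained at k = 2)
  C[0][2] = min over k of (A[0][0] + B[0][2] = 8 + 1 = 9, A[0][1] + B[1][2] = 1 + -5 = -4, A[0][2] + B[2][2] = 0 + 4 = 4) = -4 (attained at k = 1)
  C[1][0] = min over k of (A[1][0] + B[0][0] = 6 + 6 = 12, A[1][1] + B[1][0] = 2 + 7 = 9, A[1][2] + B[2][0] = 6 + 7 = 13) = 9 (attained at k = 1)
  C[1][1] = min over k of (A[1][0] + B[0][1] = 6 + 10 = 16, A[1][1] + B[1][1] = 2 + 5 = 7, A[1][2] + B[2][1] = 6 + 1 = 7) = 7 (attained at k = 1)
  C[1][2] = min over k of (A[1][0] + B[0][2] = 6 + 1 = 7, A[1][1] + B[1][2] = 2 + -5 = -3, A[1][2] + B[2][2] = 6 + 4 = 10) = -3 (attained at k = 1)
  C[2][0] = min over k of (A[2][0] + B[0][0] = -4 + 6 = 2, A[2][1] + B[1][0] = -2 + 7 = 5, A[2][2] + B[2][0] = 10 + 7 = 17) = 2 (attained at k = 0)
  C[2][1] = min over k of (A[2][0] + B[0][1] = -4 + 10 = 6, A[2][1] + B[1][1] = -2 + 5 = 3, A[2][2] + B[2][1] = 10 + 1 = 11) = 3 (attained at k = 1)
  C[2][2] = min over k of (A[2][0] + B[0][2] = -4 + 1 = -3, A[2][1] + B[1][2] = -2 + -5 = -7, A[2][2] + B[2][2] = 10 + 4 = 14) = -7 (attained at k = 1)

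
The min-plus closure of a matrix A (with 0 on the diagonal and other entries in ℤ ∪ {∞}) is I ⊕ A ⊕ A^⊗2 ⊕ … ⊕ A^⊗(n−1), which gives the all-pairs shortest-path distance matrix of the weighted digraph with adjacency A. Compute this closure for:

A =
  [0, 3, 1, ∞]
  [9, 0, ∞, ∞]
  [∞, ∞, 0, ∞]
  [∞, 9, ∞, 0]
Closure =
  [0, 3, 1, ∞]
  [9, 0, 10, ∞]
  [∞, ∞, 0, ∞]
  [18, 9, 19, 0]

This is the Floyd-Warshall all-pairs shortest-path computation. For each intermediate vertex k = 0, 1, …, 3, update dist[i][j] ← min(dist[i][j], dist[i][k] + dist[k][j]). The final matrix gives, for each (i, j), the minimum total weight of any directed path from i to j (possibly empty when i = j).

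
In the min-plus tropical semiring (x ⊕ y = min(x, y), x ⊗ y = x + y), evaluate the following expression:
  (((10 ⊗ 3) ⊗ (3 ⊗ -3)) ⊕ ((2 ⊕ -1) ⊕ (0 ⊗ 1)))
(((10 ⊗ 3) ⊗ (3 ⊗ -3)) ⊕ ((2 ⊕ -1) ⊕ (0 ⊗ 1))) = -1

Expand innermost to outermost. Recall ⊕ takes the minimum of its arguments and ⊗ takes their sum. Working out the expression (((10 ⊗ 3) ⊗ (3 ⊗ -3)) ⊕ ((2 ⊕ -1) ⊕ (0 ⊗ 1))) gives -1.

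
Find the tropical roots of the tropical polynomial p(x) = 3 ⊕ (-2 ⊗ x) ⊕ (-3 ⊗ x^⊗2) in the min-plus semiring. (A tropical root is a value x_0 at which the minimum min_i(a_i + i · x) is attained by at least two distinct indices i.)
Roots: {1, 5}

Each tropical root is a break point of the lower envelope of the lines y = a_i + i · x (there are 3 lines, with slopes 0, 1, ..., 2). Only the lines that attain the minimum somewhere contribute to roots; other lines are dominated. Here the surviving (envelope) indices are i = 2, i = 1, i = 0.
Intersections between consecutive envelope lines give the roots: for adjacent envelope indices i < j the intersection is x = (a_i − a_j) / (j − i). Reading off the sorted break points: {1, 5}.
Verification: at each break x_0, at least two indices attain the minimum of min_i(a_i + i · x_0).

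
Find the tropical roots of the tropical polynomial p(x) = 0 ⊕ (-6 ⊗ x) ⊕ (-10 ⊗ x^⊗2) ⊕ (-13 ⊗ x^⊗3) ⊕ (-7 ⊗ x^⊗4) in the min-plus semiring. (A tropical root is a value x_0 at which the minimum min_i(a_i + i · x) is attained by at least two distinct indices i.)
Roots: {-6, 3, 4, 6}

Each tropical root is a break point of the lower envelope of the lines y = a_i + i · x (there are 5 lines, with slopes 0, 1, ..., 4). Only the lines that attain the minimum somewhere contribute to roots; other lines are dominated. Here the surviving (envelope) indices are i = 4, i = 3, i = 2, i = 1, i = 0.
Intersections between consecutive envelope lines give the roots: for adjacent envelope indices i < j the intersection is x = (a_i − a_j) / (j − i). Reading off the sorted break points: {-6, 3, 4, 6}.
Verification: at each break x_0, at least two indices attain the minimum of min_i(a_i + i · x_0).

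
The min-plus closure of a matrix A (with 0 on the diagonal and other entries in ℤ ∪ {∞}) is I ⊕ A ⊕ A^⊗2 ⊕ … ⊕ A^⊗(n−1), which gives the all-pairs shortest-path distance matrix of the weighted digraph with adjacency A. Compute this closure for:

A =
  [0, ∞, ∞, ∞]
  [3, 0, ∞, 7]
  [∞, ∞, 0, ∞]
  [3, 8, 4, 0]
Closure =
  [0, ∞, ∞, ∞]
  [3, 0, 11, 7]
  [∞, ∞, 0, ∞]
  [3, 8, 4, 0]

This is the Floyd-Warshall all-pairs shortest-path computation. For each intermediate vertex k = 0, 1, …, 3, update dist[i][j] ← min(dist[i][j], dist[i][k] + dist[k][j]). The final matrix gives, for each (i, j), the minimum total weight of any directed path from i to j (possibly empty when i = j).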